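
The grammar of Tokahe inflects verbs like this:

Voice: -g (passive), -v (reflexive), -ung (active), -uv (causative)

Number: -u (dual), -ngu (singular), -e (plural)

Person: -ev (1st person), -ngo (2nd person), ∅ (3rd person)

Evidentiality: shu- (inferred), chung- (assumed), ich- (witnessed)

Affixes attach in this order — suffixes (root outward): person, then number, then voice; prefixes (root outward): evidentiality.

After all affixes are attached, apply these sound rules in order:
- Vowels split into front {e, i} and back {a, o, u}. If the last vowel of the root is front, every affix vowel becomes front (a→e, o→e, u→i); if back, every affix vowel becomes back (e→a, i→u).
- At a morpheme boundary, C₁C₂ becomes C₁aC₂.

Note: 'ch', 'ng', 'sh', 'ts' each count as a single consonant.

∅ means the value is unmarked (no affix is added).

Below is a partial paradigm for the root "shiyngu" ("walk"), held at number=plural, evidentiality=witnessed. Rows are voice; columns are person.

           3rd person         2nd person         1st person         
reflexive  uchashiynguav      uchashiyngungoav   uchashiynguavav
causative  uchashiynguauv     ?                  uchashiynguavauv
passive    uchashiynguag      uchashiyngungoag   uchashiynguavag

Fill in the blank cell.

Attach person 2nd person -ngo → shiyngungo.
Attach number plural -e → shiyngungoe.
Attach voice causative -uv → shiyngungoeuv.
Attach evidentiality witnessed ich- → ichshiyngungoeuv.
Apply vowel harmony: ichshiyngungoeuv → uchshiyngungoauv.
Apply epenthesis: uchshiyngungoauv → uchashiyngungoauv.

uchashiyngungoauv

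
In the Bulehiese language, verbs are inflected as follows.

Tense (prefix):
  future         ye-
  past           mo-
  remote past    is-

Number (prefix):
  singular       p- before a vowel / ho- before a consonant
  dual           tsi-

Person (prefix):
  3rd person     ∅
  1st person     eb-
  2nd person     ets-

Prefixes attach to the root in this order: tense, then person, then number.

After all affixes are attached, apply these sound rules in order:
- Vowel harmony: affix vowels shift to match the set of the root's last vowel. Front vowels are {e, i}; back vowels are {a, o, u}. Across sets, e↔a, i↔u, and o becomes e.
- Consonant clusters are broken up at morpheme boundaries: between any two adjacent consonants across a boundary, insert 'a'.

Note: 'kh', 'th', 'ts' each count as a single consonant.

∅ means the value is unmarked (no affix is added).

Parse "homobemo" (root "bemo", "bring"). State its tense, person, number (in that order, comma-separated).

Segment: ho-mo-bemo.
tense: mo- → past.
person: ∅ → 3rd person.
number: p/ho- → singular.

past, 3rd person, singular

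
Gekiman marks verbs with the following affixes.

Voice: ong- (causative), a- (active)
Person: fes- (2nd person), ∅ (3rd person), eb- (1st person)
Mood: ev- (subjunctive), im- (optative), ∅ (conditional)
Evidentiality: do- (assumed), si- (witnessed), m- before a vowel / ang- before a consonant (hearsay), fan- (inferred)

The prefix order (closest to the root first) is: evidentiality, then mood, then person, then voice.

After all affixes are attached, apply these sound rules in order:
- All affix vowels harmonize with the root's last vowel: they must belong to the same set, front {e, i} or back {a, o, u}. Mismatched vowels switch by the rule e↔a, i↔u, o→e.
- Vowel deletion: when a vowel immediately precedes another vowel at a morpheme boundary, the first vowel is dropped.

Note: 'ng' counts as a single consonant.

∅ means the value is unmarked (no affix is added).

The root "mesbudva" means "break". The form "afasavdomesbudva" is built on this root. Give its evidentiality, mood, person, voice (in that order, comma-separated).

Segment: a-fes-ev-do-mesbudva.
evidentiality: do- → assumed.
mood: ev- → subjunctive.
person: fes- → 2nd person.
voice: a- → active.

assumed, subjunctive, 2nd person, active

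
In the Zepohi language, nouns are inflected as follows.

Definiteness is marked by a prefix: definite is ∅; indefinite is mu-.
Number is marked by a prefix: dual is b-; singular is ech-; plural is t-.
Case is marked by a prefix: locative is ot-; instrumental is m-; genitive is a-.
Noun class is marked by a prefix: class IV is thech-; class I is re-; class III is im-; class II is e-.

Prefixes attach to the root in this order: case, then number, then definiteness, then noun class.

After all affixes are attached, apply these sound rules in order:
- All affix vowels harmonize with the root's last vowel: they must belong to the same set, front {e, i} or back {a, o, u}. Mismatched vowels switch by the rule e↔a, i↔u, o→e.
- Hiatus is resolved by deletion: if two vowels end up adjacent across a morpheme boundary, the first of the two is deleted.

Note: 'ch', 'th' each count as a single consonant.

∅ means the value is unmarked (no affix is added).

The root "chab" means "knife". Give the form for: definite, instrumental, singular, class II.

Attach case instrumental m- → mchab.
Attach number singular ech- → echmchab.
definiteness = definite: zero marking, form stays echmchab.
Attach noun class class II e- → eechmchab.
Apply vowel harmony: eechmchab → aachmchab.
Apply vowel deletion: aachmchab → achmchab.

achmchab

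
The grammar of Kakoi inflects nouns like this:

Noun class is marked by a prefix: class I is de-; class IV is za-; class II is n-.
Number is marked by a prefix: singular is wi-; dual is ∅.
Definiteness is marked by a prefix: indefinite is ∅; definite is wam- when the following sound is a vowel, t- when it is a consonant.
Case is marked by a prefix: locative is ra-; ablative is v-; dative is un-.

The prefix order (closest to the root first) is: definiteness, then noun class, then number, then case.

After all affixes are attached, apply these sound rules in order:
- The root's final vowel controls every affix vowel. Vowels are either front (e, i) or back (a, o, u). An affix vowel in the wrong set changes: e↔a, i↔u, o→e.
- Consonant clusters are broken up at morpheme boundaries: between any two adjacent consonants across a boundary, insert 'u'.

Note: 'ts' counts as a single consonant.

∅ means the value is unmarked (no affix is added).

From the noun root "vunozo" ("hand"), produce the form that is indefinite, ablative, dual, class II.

definiteness = indefinite: zero marking, form stays vunozo.
Attach noun class class II n- → nvunozo.
number = dual: zero marking, form stays nvunozo.
Attach case ablative v- → vnvunozo.
Vowel harmony: no change.
Apply epenthesis: vnvunozo → vunuvunozo.

vunuvunozo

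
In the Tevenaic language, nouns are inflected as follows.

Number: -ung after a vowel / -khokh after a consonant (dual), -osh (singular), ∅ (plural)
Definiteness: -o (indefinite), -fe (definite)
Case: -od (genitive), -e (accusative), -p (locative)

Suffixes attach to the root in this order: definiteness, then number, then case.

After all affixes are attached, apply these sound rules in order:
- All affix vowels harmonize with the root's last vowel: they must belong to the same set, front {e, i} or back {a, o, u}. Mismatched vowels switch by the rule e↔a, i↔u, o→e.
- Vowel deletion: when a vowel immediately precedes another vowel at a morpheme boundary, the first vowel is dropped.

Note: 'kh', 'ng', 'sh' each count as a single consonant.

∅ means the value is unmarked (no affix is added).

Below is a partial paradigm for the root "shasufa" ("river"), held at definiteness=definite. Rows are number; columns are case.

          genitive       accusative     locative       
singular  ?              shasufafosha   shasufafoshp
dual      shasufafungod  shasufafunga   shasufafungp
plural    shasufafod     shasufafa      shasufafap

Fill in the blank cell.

Attach definiteness definite -fe → shasufafe.
Attach number singular -osh → shasufafeosh.
Attach case genitive -od → shasufafeoshod.
Apply vowel harmony: shasufafeoshod → shasufafaoshod.
Apply vowel deletion: shasufafaoshod → shasufafoshod.

shasufafoshod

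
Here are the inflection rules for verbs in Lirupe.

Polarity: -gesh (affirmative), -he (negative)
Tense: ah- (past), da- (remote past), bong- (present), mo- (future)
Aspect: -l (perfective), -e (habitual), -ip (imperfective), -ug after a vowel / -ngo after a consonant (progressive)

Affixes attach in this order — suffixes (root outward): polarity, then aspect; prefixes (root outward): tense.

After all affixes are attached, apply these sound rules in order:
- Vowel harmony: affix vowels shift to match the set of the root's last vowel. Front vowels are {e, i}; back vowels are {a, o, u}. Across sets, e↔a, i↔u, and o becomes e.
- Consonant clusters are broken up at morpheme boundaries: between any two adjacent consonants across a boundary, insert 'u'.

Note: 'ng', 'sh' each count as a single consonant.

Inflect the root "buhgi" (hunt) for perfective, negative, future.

Attach tense future mo- → mobuhgi.
Attach polarity negative -he → mobuhgihe.
Attach aspect perfective -l → mobuhgihel.
Apply vowel harmony: mobuhgihel → mebuhgihel.
Epenthesis: no change.

mebuhgihel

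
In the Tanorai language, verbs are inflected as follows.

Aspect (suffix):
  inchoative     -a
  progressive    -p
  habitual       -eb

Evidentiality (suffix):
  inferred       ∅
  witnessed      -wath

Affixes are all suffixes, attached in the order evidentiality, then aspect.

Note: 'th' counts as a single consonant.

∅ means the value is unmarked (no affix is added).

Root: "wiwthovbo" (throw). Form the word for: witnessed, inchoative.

wiwthovbowatha

Attach evidentiality witnessed -wath → wiwthovbowath.
Attach aspect inchoative -a → wiwthovbowatha.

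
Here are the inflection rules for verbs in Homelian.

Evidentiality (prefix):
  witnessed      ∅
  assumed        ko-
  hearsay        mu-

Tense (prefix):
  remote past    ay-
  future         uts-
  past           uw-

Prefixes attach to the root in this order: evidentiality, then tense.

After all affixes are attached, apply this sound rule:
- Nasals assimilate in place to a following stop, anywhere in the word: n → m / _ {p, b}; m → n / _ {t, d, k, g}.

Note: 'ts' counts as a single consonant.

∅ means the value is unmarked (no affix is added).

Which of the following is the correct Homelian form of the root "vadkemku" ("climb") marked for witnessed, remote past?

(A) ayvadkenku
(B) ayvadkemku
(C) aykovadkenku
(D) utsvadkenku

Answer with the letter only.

A

evidentiality = witnessed: zero marking, form stays vadkemku.
Attach tense remote past ay- → ayvadkemku.
Apply nasal assimilation: ayvadkemku → ayvadkenku.
So the correct form is ayvadkenku, option (A).
(C) aykovadkenku is wrong: it uses assumed instead of witnessed for evidentiality.
(D) utsvadkenku is wrong: it uses future instead of remote past for tense.
(B) ayvadkemku is wrong: it fails to apply the sound rule(s).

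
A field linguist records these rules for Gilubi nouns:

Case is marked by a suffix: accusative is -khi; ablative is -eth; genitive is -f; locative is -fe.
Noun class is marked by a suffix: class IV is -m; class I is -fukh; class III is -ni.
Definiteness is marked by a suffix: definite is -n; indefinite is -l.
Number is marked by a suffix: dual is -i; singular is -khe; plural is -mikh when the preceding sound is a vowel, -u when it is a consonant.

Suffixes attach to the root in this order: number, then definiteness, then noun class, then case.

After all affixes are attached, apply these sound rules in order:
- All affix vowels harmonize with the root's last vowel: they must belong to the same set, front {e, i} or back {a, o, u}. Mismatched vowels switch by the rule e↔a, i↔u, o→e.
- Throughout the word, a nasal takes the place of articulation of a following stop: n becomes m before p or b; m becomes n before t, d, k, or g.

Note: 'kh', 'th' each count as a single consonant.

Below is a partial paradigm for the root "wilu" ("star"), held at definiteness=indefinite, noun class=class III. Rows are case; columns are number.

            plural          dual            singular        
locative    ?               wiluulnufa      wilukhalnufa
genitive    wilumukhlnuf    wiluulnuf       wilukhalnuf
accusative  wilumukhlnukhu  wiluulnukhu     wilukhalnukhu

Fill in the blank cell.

wilumukhlnufa

Attach number plural -mikh (after vowel 'u') → wilumikh.
Attach definiteness indefinite -l → wilumikhl.
Attach noun class class III -ni → wilumikhlni.
Attach case locative -fe → wilumikhlnife.
Apply vowel harmony: wilumikhlnife → wilumukhlnufa.
Nasal assimilation: no change.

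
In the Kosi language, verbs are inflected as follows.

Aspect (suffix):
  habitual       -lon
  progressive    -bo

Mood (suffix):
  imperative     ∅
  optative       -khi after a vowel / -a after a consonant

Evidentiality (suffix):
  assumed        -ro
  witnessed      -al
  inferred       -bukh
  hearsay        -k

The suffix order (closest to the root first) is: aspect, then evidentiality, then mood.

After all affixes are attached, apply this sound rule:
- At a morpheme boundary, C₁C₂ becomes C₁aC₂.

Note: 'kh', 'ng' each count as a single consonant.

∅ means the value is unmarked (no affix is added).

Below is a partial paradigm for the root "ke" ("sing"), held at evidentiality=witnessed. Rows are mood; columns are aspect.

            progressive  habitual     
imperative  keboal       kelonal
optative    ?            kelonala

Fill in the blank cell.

keboala

Attach aspect progressive -bo → kebo.
Attach evidentiality witnessed -al → keboal.
Attach mood optative -a (after consonant 'l') → keboala.
Epenthesis: no change.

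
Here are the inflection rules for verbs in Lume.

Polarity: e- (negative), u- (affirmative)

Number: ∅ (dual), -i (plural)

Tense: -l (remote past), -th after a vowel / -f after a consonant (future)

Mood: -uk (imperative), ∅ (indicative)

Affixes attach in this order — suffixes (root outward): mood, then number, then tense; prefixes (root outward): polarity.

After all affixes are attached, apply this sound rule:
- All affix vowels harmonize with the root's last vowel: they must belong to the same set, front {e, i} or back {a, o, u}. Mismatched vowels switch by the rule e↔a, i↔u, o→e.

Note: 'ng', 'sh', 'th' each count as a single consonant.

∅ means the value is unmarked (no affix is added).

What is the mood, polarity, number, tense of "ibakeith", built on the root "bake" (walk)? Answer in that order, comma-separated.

Segment: u-bake-i-th.
mood: ∅ → indicative.
polarity: u- → affirmative.
number: -i → plural.
tense: -th/f → future.

indicative, affirmative, plural, future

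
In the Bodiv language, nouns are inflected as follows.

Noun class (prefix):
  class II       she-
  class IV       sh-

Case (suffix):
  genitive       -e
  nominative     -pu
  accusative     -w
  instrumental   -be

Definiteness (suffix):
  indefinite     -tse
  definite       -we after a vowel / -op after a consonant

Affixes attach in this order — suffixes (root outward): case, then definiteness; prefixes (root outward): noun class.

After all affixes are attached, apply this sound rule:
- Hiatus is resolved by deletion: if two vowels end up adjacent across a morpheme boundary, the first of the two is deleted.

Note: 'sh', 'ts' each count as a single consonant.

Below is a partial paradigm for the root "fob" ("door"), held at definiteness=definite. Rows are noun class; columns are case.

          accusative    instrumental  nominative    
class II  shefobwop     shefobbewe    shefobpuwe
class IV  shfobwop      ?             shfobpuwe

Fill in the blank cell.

Attach noun class class IV sh- → shfob.
Attach case instrumental -be → shfobbe.
Attach definiteness definite -we (after vowel 'e') → shfobbewe.
Vowel deletion: no change.

shfobbewe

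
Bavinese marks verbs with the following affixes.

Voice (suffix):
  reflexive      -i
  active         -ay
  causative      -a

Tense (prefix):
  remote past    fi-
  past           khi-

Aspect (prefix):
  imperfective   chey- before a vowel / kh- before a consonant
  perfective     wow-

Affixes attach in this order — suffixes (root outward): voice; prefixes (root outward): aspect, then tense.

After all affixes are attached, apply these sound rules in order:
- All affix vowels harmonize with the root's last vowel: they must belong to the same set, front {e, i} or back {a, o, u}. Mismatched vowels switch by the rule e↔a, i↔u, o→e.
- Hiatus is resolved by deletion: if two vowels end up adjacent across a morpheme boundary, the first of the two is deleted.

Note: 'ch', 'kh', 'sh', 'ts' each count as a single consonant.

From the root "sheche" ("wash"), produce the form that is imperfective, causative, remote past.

fikhsheche

Attach voice causative -a → shechea.
Attach aspect imperfective kh- (before consonant 'sh') → khshechea.
Attach tense remote past fi- → fikhshechea.
Apply vowel harmony: fikhshechea → fikhshechee.
Apply vowel deletion: fikhshechee → fikhsheche.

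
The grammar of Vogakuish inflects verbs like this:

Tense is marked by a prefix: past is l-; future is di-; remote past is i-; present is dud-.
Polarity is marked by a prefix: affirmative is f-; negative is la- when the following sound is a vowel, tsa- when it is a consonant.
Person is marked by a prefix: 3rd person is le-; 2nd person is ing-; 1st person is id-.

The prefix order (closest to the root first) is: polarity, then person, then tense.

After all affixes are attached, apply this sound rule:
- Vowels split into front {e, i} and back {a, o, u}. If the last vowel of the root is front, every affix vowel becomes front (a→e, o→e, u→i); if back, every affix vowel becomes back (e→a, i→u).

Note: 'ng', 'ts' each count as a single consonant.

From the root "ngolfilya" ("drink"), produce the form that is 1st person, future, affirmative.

duudfngolfilya

Attach polarity affirmative f- → fngolfilya.
Attach person 1st person id- → idfngolfilya.
Attach tense future di- → diidfngolfilya.
Apply vowel harmony: diidfngolfilya → duudfngolfilya.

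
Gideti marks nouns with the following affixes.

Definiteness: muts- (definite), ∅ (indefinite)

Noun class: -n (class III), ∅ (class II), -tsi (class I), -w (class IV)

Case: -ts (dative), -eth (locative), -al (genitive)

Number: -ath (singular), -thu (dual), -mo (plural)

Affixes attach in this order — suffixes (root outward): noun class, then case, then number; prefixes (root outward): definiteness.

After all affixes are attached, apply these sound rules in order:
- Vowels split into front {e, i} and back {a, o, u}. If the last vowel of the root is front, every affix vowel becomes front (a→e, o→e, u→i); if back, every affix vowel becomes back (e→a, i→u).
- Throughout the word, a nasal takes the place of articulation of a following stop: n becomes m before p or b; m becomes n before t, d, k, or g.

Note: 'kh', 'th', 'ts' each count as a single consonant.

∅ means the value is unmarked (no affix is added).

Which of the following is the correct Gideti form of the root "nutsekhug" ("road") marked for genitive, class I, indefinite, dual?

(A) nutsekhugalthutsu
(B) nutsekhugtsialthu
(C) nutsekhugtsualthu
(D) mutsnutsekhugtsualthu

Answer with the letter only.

Attach noun class class I -tsi → nutsekhugtsi.
Attach case genitive -al → nutsekhugtsial.
Attach number dual -thu → nutsekhugtsialthu.
definiteness = indefinite: zero marking, form stays nutsekhugtsialthu.
Apply vowel harmony: nutsekhugtsialthu → nutsekhugtsualthu.
Nasal assimilation: no change.
So the correct form is nutsekhugtsualthu, option (C).
(A) nutsekhugalthutsu is wrong: it has the affixes in the wrong order.
(D) mutsnutsekhugtsualthu is wrong: it uses definite instead of indefinite for definiteness.
(B) nutsekhugtsialthu is wrong: it fails to apply the sound rule(s).

C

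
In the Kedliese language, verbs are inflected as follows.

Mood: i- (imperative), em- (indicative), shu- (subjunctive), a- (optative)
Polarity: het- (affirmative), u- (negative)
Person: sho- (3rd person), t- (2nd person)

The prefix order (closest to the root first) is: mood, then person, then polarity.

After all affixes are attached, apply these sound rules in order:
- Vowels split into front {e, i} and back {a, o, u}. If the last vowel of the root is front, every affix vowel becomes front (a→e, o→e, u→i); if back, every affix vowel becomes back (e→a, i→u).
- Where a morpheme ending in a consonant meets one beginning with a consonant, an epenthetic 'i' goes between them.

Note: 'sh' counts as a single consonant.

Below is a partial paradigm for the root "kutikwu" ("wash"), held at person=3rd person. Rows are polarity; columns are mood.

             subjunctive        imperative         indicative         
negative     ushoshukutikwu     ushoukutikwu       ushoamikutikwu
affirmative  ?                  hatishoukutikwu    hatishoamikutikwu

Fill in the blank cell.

hatishoshukutikwu

Attach mood subjunctive shu- → shukutikwu.
Attach person 3rd person sho- → shoshukutikwu.
Attach polarity affirmative het- → hetshoshukutikwu.
Apply vowel harmony: hetshoshukutikwu → hatshoshukutikwu.
Apply epenthesis: hatshoshukutikwu → hatishoshukutikwu.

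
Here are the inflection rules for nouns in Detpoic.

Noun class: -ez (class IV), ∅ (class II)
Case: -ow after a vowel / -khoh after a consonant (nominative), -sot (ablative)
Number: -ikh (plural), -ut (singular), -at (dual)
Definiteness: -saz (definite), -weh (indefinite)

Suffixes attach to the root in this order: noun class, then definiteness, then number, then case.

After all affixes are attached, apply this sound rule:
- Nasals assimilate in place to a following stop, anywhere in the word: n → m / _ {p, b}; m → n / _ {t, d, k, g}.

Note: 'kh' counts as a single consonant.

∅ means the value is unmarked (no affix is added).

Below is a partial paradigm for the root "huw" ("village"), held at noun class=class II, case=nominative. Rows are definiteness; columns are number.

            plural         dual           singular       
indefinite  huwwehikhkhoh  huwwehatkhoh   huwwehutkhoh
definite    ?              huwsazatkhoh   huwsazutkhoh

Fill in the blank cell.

noun class = class II: zero marking, form stays huw.
Attach definiteness definite -saz → huwsaz.
Attach number plural -ikh → huwsazikh.
Attach case nominative -khoh (after consonant 'kh') → huwsazikhkhoh.
Nasal assimilation: no change.

huwsazikhkhoh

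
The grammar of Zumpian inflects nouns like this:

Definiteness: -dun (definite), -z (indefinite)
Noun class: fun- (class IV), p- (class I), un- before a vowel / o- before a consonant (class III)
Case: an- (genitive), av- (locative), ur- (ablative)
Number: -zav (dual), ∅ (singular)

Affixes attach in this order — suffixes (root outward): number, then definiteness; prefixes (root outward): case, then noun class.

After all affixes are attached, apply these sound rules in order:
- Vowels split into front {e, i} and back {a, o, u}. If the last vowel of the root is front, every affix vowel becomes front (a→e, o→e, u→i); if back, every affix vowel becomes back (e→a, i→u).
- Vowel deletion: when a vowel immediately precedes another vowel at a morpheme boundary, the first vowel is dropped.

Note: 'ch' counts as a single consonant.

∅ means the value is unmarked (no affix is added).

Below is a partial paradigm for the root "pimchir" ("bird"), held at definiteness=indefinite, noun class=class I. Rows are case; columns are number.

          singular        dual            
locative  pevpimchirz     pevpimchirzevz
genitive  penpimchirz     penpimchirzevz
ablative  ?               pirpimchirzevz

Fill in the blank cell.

pirpimchirz

number = singular: zero marking, form stays pimchir.
Attach definiteness indefinite -z → pimchirz.
Attach case ablative ur- → urpimchirz.
Attach noun class class I p- → purpimchirz.
Apply vowel harmony: purpimchirz → pirpimchirz.
Vowel deletion: no change.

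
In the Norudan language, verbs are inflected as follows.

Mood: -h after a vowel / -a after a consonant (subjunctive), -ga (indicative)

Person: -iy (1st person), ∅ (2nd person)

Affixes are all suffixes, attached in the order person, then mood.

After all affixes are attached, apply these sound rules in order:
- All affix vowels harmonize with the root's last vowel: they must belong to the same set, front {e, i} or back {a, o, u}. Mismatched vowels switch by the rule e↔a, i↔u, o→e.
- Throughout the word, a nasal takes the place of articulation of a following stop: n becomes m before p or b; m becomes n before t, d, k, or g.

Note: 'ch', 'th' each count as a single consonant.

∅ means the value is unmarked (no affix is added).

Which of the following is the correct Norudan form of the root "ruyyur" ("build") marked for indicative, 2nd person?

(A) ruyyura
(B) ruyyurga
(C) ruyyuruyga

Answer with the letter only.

person = 2nd person: zero marking, form stays ruyyur.
Attach mood indicative -ga → ruyyurga.
Vowel harmony: no change.
Nasal assimilation: no change.
So the correct form is ruyyurga, option (B).
(A) ruyyura is wrong: it uses subjunctive instead of indicative for mood.
(C) ruyyuruyga is wrong: it uses 1st person instead of 2nd person for person.

B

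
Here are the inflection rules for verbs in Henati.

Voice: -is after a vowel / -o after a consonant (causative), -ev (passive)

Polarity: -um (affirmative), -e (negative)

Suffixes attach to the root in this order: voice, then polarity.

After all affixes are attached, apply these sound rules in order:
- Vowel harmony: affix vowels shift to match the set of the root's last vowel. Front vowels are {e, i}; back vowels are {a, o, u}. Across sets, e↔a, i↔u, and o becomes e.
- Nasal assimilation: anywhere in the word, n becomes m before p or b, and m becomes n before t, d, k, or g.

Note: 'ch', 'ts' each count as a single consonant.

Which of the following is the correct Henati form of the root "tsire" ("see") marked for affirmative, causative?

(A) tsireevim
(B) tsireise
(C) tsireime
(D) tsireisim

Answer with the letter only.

D

Attach voice causative -is (after vowel 'e') → tsireis.
Attach polarity affirmative -um → tsireisum.
Apply vowel harmony: tsireisum → tsireisim.
Nasal assimilation: no change.
So the correct form is tsireisim, option (D).
(C) tsireime is wrong: it has the affixes in the wrong order.
(B) tsireise is wrong: it uses negative instead of affirmative for polarity.
(A) tsireevim is wrong: it uses passive instead of causative for voice.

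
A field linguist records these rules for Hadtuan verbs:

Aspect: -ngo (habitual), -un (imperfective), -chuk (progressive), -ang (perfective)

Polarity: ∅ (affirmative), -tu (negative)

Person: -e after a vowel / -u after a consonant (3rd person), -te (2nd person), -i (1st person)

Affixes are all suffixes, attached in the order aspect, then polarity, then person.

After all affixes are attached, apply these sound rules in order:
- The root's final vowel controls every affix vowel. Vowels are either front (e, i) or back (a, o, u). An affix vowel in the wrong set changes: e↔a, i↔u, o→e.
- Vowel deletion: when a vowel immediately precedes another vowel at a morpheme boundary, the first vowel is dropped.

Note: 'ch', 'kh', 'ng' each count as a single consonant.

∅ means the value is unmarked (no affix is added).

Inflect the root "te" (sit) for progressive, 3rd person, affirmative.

techiki

Attach aspect progressive -chuk → techuk.
polarity = affirmative: zero marking, form stays techuk.
Attach person 3rd person -u (after consonant 'k') → techuku.
Apply vowel harmony: techuku → techiki.
Vowel deletion: no change.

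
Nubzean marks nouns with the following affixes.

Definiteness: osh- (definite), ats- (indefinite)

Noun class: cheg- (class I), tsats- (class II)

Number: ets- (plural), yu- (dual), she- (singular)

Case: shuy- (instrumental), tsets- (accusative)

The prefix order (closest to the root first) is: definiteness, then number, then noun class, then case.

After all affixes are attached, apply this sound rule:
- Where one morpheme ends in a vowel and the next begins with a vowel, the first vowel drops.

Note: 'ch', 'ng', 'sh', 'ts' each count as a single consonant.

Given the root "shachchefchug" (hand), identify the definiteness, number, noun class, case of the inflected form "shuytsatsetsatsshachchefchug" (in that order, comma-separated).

indefinite, plural, class II, instrumental

Segment: shuy-tsats-ets-ats-shachchefchug.
definiteness: ats- → indefinite.
number: ets- → plural.
noun class: tsats- → class II.
case: shuy- → instrumental.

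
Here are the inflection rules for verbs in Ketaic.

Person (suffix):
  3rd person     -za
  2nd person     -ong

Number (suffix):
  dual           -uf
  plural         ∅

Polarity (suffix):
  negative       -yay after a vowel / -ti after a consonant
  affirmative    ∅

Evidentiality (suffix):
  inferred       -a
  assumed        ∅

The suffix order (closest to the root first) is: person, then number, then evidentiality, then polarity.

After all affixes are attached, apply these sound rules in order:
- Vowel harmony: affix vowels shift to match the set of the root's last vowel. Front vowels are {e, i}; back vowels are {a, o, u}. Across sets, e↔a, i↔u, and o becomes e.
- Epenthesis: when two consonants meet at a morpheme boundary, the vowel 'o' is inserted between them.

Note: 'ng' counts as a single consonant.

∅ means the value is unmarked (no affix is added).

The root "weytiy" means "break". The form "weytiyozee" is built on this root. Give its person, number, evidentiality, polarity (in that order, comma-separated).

3rd person, plural, inferred, affirmative

Segment: weytiy-za-a.
person: -za → 3rd person.
number: ∅ → plural.
evidentiality: -a → inferred.
polarity: ∅ → affirmative.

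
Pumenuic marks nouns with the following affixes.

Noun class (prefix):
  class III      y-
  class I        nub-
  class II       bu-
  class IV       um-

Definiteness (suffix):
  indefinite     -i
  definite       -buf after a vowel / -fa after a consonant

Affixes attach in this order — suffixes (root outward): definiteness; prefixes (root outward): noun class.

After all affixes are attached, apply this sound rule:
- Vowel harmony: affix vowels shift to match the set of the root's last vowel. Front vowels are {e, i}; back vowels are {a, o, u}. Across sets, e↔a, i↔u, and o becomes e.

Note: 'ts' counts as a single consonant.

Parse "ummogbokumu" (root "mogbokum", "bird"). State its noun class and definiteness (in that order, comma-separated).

class IV, indefinite

Segment: um-mogbokum-i.
noun class: um- → class IV.
definiteness: -i → indefinite.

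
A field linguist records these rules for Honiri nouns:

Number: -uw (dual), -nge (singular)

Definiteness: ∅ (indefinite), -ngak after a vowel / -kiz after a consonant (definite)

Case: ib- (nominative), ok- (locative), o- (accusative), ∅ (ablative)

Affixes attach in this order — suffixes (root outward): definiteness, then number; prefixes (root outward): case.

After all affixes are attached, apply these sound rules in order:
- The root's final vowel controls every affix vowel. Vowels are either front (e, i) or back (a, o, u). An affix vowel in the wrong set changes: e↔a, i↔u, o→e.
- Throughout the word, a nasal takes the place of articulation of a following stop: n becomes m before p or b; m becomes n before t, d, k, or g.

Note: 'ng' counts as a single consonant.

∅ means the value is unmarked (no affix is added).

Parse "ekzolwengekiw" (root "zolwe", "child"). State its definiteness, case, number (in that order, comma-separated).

definite, locative, dual

Segment: ok-zolwe-ngak-uw.
definiteness: -ngak/kiz → definite.
case: ok- → locative.
number: -uw → dual.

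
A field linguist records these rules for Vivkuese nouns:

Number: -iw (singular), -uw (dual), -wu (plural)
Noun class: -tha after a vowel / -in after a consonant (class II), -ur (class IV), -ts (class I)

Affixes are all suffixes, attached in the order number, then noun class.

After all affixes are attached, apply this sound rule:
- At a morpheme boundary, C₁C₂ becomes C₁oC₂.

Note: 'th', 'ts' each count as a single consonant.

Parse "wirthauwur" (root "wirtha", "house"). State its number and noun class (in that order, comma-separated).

Segment: wirtha-uw-ur.
number: -uw → dual.
noun class: -ur → class IV.

dual, class IV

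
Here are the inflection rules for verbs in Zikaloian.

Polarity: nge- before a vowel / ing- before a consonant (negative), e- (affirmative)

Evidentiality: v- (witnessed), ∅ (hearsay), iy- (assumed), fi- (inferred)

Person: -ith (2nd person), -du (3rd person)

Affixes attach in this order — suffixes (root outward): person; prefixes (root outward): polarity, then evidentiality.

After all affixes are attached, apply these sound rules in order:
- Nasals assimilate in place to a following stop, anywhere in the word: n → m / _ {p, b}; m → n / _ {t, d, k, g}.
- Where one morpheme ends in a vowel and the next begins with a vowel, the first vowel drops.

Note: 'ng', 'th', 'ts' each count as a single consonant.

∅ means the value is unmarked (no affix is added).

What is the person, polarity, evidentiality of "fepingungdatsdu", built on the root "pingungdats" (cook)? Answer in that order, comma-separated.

3rd person, affirmative, inferred

Segment: fi-e-pingungdats-du.
person: -du → 3rd person.
polarity: e- → affirmative.
evidentiality: fi- → inferred.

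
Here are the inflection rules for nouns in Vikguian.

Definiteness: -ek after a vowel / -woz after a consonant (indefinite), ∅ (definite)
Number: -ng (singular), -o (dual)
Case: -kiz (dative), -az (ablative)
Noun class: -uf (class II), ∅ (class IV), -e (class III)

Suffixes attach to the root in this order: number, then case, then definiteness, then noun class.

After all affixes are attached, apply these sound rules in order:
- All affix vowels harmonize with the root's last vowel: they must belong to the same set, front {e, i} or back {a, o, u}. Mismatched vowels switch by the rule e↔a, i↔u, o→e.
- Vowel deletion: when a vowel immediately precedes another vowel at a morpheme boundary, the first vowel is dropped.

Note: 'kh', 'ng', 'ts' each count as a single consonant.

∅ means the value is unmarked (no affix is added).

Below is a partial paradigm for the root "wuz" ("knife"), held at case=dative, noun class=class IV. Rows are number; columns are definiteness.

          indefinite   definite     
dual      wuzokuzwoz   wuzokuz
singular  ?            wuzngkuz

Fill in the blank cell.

wuzngkuzwoz

Attach number singular -ng → wuzng.
Attach case dative -kiz → wuzngkiz.
Attach definiteness indefinite -woz (after consonant 'z') → wuzngkizwoz.
noun class = class IV: zero marking, form stays wuzngkizwoz.
Apply vowel harmony: wuzngkizwoz → wuzngkuzwoz.
Vowel deletion: no change.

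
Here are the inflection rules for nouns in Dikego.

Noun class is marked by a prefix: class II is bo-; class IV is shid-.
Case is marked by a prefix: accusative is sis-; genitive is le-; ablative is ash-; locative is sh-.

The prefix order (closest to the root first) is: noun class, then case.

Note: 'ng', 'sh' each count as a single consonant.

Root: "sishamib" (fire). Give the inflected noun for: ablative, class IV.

Attach noun class class IV shid- → shidsishamib.
Attach case ablative ash- → ashshidsishamib.

ashshidsishamib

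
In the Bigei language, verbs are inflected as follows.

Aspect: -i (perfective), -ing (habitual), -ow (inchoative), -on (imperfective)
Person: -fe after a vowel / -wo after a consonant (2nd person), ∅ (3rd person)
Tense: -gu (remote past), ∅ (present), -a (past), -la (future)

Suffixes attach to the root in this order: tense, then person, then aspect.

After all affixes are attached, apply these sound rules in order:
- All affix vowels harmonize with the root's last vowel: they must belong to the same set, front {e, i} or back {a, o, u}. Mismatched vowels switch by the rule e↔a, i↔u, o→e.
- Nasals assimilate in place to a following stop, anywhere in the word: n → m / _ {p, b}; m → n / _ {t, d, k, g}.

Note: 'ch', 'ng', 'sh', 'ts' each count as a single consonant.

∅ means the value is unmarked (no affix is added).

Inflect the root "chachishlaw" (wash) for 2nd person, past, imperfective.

chachishlawafaon

Attach tense past -a → chachishlawa.
Attach person 2nd person -fe (after vowel 'a') → chachishlawafe.
Attach aspect imperfective -on → chachishlawafeon.
Apply vowel harmony: chachishlawafeon → chachishlawafaon.
Nasal assimilation: no change.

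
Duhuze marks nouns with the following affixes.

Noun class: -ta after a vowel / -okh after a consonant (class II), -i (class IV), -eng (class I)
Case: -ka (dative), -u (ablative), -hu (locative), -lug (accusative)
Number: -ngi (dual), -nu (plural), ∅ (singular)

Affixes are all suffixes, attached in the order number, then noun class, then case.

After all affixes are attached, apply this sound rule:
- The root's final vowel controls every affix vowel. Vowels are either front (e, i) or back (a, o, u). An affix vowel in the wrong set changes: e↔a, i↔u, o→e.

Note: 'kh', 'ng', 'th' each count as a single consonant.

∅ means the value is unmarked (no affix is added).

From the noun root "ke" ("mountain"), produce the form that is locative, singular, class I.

keenghi

number = singular: zero marking, form stays ke.
Attach noun class class I -eng → keeng.
Attach case locative -hu → keenghu.
Apply vowel harmony: keenghu → keenghi.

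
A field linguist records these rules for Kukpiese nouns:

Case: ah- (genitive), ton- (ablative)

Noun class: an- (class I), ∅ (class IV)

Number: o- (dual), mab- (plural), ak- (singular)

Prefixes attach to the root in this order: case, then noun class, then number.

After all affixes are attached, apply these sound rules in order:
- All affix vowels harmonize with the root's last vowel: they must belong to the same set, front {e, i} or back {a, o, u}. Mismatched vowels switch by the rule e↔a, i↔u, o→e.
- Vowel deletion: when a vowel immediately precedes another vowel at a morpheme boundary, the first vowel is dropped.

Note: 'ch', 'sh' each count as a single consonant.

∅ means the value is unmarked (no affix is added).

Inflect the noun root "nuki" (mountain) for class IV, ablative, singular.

Attach case ablative ton- → tonnuki.
noun class = class IV: zero marking, form stays tonnuki.
Attach number singular ak- → aktonnuki.
Apply vowel harmony: aktonnuki → ektennuki.
Vowel deletion: no change.

ektennuki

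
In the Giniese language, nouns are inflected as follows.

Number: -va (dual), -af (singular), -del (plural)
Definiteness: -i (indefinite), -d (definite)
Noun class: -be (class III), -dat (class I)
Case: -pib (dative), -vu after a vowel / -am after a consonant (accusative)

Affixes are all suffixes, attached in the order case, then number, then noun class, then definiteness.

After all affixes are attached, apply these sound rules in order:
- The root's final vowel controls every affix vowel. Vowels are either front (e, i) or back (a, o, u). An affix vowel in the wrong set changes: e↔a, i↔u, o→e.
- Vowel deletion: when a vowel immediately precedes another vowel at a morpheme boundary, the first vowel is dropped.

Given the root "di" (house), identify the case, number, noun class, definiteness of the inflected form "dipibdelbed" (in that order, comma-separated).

dative, plural, class III, definite

Segment: di-pib-del-be-d.
case: -pib → dative.
number: -del → plural.
noun class: -be → class III.
definiteness: -d → definite.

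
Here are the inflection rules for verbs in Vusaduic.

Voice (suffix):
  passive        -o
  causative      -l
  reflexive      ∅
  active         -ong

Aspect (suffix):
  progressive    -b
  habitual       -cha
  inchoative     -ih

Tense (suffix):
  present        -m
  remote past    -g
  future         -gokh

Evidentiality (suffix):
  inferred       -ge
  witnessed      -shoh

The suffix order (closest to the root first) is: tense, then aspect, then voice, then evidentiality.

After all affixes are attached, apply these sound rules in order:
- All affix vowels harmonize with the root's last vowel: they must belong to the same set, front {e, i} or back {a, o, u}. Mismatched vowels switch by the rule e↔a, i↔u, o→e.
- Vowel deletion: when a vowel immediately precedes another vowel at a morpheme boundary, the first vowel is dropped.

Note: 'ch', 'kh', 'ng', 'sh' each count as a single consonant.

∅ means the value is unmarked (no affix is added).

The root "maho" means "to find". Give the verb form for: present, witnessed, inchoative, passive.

Attach tense present -m → mahom.
Attach aspect inchoative -ih → mahomih.
Attach voice passive -o → mahomiho.
Attach evidentiality witnessed -shoh → mahomihoshoh.
Apply vowel harmony: mahomihoshoh → mahomuhoshoh.
Vowel deletion: no change.

mahomuhoshoh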